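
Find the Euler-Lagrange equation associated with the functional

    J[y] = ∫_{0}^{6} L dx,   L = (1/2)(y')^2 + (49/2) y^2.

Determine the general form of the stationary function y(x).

The Lagrangian is L = (1/2)(y')^2 + (49/2) y^2.
∂L/∂y = 49y.
∂L/∂y' = y'.
The Euler-Lagrange equation d/dx(∂L/∂y') − ∂L/∂y = 0 becomes:
    y'' - 49 y = 0
General solution: y(x) = A e^(7x) + B e^(-7x), where A and B are arbitrary constants fixed by the endpoint conditions.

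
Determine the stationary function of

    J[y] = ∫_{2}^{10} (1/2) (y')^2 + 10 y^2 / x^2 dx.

The Lagrangian is L = (1/2) (y')^2 + 10 y^2 / x^2.
Compute ∂L/∂y = 20y/x^2, ∂L/∂y' = y'.
The Euler-Lagrange equation d/dx(∂L/∂y') − ∂L/∂y = 0 reduces to
    y'' − 20/x^2 · y = 0  (x > 0).
Its general solution is
    y(x) = A x^5 + B x^(-4),
with A, B fixed by the endpoint conditions.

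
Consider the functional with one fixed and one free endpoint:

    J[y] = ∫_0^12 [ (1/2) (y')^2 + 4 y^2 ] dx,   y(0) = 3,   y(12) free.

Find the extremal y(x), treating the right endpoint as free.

The Lagrangian L = (1/2) (y')^2 + 4 y^2 gives
    ∂L/∂y = 8 y,   ∂L/∂y' = y'.
Euler-Lagrange: y'' − 8 y = 0.
With k = sqrt(8), the general solution is
    y(x) = A cosh(sqrt(8) x) + B sinh(sqrt(8) x).
Fixed left endpoint y(0) = 3 ⇒ A = 3.
The right endpoint x = 12 is free, so the natural (transversality) condition is ∂L/∂y' |_{x=12} = 0, i.e. y'(12) = 0.
Compute y'(x) = A k sinh(k x) + B k cosh(k x), so
    y'(12) = A k sinh(k·12) + B k cosh(k·12) = 0
    ⇒ B = −A tanh(k·12) = − 3 tanh(sqrt(8)·12).
Therefore the extremal is
    y(x) = 3 cosh(sqrt(8) x) − 3 tanh(sqrt(8)·12) sinh(sqrt(8) x).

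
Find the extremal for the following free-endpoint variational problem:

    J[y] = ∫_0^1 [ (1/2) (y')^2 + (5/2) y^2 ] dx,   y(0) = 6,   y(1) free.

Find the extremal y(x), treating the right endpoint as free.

The Lagrangian L = (1/2) (y')^2 + (5/2) y^2 gives
    ∂L/∂y = 5 y,   ∂L/∂y' = y'.
Euler-Lagrange: y'' − 5 y = 0.
With k = sqrt(5), the general solution is
    y(x) = A cosh(sqrt(5) x) + B sinh(sqrt(5) x).
Fixed left endpoint y(0) = 6 ⇒ A = 6.
The right endpoint x = 1 is free, so the natural (transversality) condition is ∂L/∂y' |_{x=1} = 0, i.e. y'(1) = 0.
Compute y'(x) = A k sinh(k x) + B k cosh(k x), so
    y'(1) = A k sinh(k·1) + B k cosh(k·1) = 0
    ⇒ B = −A tanh(k·1) = − 6 tanh(sqrt(5)·1).
Therefore the extremal is
    y(x) = 6 cosh(sqrt(5) x) − 6 tanh(sqrt(5)·1) sinh(sqrt(5) x).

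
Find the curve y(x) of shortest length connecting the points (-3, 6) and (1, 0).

Arc-length functional: J[y] = ∫ sqrt(1 + (y')^2) dx.
Lagrangian L = sqrt(1 + (y')^2) has no explicit y dependence, so ∂L/∂y = 0 and the Euler-Lagrange equation gives
    d/dx( y' / sqrt(1 + (y')^2) ) = 0  ⇒  y' / sqrt(1 + (y')^2) = const.
Hence y' is constant, so y(x) is affine.
Fitting the endpoints (-3, 6) and (1, 0):
    slope m = (0 − 6) / (1 − (-3)) = -3/2,
    intercept c = 6 − m·(-3) = 3/2.
Extremal: y(x) = (-3/2) x + 3/2.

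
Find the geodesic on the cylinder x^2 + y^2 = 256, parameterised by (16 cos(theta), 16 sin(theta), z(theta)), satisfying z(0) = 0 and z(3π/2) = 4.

Parameterise the cylinder of radius R = 16 as
    r(θ) = (16 cos θ, 16 sin θ, z(θ)).
The arc-length element is
    ds = sqrt(256 + (dz/dθ)^2) dθ,
so the Lagrangian is L = sqrt(256 + z'^2).
L depends on z' only, not on z or θ, so ∂L/∂z = 0 and
    ∂L/∂z' = z' / sqrt(256 + z'^2).
The Euler-Lagrange equation gives
    d/dθ( z' / sqrt(256 + z'^2) ) = 0,
so z' is constant. Integrating once:
    z(θ) = a θ + b,
a helix on the cylinder (a straight line when the cylinder is unrolled). The constants a, b are determined by the endpoint conditions.
With endpoint conditions z(0) = 0 and z(3π/2) = 4: from z(0) = b we get b = 0, and a·3π/2 + 0 = 4 gives a = 8/(3π), so
    z(θ) = (8/(3π)) θ.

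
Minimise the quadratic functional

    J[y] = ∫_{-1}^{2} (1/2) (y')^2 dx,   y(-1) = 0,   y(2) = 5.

The Lagrangian is L = (1/2) (y')^2.
Compute ∂L/∂y = 0, ∂L/∂y' = y'.
The Euler-Lagrange equation d/dx(∂L/∂y') − ∂L/∂y = 0 reduces to
    y'' = 0.
Its general solution is
    y(x) = A x + B,
with A, B fixed by the endpoint conditions.
Applying the endpoint conditions y(-1) = 0 and y(2) = 5: solve A·-1 + B = 0 and A·2 + B = 5. Subtracting gives A(2 − -1) = 5 − 0, so A = 5/3, and B = 0 − A·-1 = 5/3. Therefore
    y(x) = (5/3) x + 5/3.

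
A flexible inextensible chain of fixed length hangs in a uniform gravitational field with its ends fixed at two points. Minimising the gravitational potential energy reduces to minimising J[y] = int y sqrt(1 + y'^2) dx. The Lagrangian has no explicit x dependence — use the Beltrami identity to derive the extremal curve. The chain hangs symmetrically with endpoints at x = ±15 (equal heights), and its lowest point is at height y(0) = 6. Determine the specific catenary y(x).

The Lagrangian L(y, y') = y sqrt(1 + y'^2) has no explicit x dependence, so the Beltrami identity applies:
    L − y' ∂L/∂y' = C.
Compute ∂L/∂y' = y · y' / sqrt(1 + y'^2). Then
    L − y' ∂L/∂y'
    = y sqrt(1 + y'^2) − y · y'^2 / sqrt(1 + y'^2)
    = y (1 + y'^2 − y'^2) / sqrt(1 + y'^2)
    = y / sqrt(1 + y'^2) = C.
Squaring gives y^2 = C^2 (1 + y'^2), i.e.
    y'^2 = y^2 / C^2 − 1.
Separating variables,
    dy / sqrt(y^2 − C^2) = dx / C,
and integrating gives arccosh(y / C) = (x − a)/C, so
    y(x) = C cosh((x − a)/C),
the catenary. The constants C and a are fixed by the two endpoint conditions (and, for the hanging-chain problem, the length constraint selects C).
Now fit the given data. The endpoints x = ±15 are symmetric at equal height, so the catenary is even about its minimum: a = 0 and y(x) = C cosh(x/C). The lowest point is y(0) = C cosh(0) = C, and we are told y(0) = 6, so C = 6. Therefore
    y(x) = 6 cosh(x/6),
and at the endpoints
    y(±15) = 6 cosh(15/6).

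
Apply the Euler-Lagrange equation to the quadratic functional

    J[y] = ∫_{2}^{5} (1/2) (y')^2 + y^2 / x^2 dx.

The Lagrangian is L = (1/2) (y')^2 + y^2 / x^2.
Compute ∂L/∂y = 2y/x^2, ∂L/∂y' = y'.
The Euler-Lagrange equation d/dx(∂L/∂y') − ∂L/∂y = 0 reduces to
    y'' − 2/x^2 · y = 0  (x > 0).
Its general solution is
    y(x) = A x^2 + B / x,
with A, B fixed by the endpoint conditions.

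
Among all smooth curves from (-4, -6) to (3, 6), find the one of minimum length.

Arc-length functional: J[y] = ∫ sqrt(1 + (y')^2) dx.
Lagrangian L = sqrt(1 + (y')^2) has no explicit y dependence, so ∂L/∂y = 0 and the Euler-Lagrange equation gives
    d/dx( y' / sqrt(1 + (y')^2) ) = 0  ⇒  y' / sqrt(1 + (y')^2) = const.
Hence y' is constant, so y(x) is affine.
Fitting the endpoints (-4, -6) and (3, 6):
    slope m = (6 − (-6)) / (3 − (-4)) = 12/7,
    intercept c = (-6) − m·(-4) = 6/7.
Extremal: y(x) = (12/7) x + 6/7.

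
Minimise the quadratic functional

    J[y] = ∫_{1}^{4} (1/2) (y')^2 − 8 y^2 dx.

The Lagrangian is L = (1/2) (y')^2 − 8 y^2.
Compute ∂L/∂y = -16y, ∂L/∂y' = y'.
The Euler-Lagrange equation d/dx(∂L/∂y') − ∂L/∂y = 0 reduces to
    y'' + 16 y = 0.
Its general solution is
    y(x) = A sin(4x) + B cos(4x),
with A, B fixed by the endpoint conditions.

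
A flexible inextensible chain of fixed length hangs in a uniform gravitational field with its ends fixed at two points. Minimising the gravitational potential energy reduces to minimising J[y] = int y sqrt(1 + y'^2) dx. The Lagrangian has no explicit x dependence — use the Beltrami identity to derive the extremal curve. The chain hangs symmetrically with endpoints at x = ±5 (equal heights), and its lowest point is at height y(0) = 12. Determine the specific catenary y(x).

The Lagrangian L(y, y') = y sqrt(1 + y'^2) has no explicit x dependence, so the Beltrami identity applies:
    L − y' ∂L/∂y' = C.
Compute ∂L/∂y' = y · y' / sqrt(1 + y'^2). Then
    L − y' ∂L/∂y'
    = y sqrt(1 + y'^2) − y · y'^2 / sqrt(1 + y'^2)
    = y (1 + y'^2 − y'^2) / sqrt(1 + y'^2)
    = y / sqrt(1 + y'^2) = C.
Squaring gives y^2 = C^2 (1 + y'^2), i.e.
    y'^2 = y^2 / C^2 − 1.
Separating variables,
    dy / sqrt(y^2 − C^2) = dx / C,
and integrating gives arccosh(y / C) = (x − a)/C, so
    y(x) = C cosh((x − a)/C),
the catenary. The constants C and a are fixed by the two endpoint conditions (and, for the hanging-chain problem, the length constraint selects C).
Now fit the given data. The endpoints x = ±5 are symmetric at equal height, so the catenary is even about its minimum: a = 0 and y(x) = C cosh(x/C). The lowest point is y(0) = C cosh(0) = C, and we are told y(0) = 12, so C = 12. Therefore
    y(x) = 12 cosh(x/12),
and at the endpoints
    y(±5) = 12 cosh(5/12).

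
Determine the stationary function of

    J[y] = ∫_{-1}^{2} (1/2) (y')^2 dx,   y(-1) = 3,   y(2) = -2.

The Lagrangian is L = (1/2) (y')^2.
Compute ∂L/∂y = 0, ∂L/∂y' = y'.
The Euler-Lagrange equation d/dx(∂L/∂y') − ∂L/∂y = 0 reduces to
    y'' = 0.
Its general solution is
    y(x) = A x + B,
with A, B fixed by the endpoint conditions.
Applying the endpoint conditions y(-1) = 3 and y(2) = -2: solve A·-1 + B = 3 and A·2 + B = -2. Subtracting gives A(2 − -1) = -2 − 3, so A = -5/3, and B = 3 − A·-1 = 4/3. Therefore
    y(x) = (-5/3) x + 4/3.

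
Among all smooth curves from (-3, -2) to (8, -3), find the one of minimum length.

Arc-length functional: J[y] = ∫ sqrt(1 + (y')^2) dx.
Lagrangian L = sqrt(1 + (y')^2) has no explicit y dependence, so ∂L/∂y = 0 and the Euler-Lagrange equation gives
    d/dx( y' / sqrt(1 + (y')^2) ) = 0  ⇒  y' / sqrt(1 + (y')^2) = const.
Hence y' is constant, so y(x) is affine.
Fitting the endpoints (-3, -2) and (8, -3):
    slope m = ((-3) − (-2)) / (8 − (-3)) = -1/11,
    intercept c = (-2) − m·(-3) = -25/11.
Extremal: y(x) = (-1/11) x - 25/11.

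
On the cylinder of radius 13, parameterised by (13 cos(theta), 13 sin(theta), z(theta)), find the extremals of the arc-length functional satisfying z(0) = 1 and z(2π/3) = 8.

Parameterise the cylinder of radius R = 13 as
    r(θ) = (13 cos θ, 13 sin θ, z(θ)).
The arc-length element is
    ds = sqrt(169 + (dz/dθ)^2) dθ,
so the Lagrangian is L = sqrt(169 + z'^2).
L depends on z' only, not on z or θ, so ∂L/∂z = 0 and
    ∂L/∂z' = z' / sqrt(169 + z'^2).
The Euler-Lagrange equation gives
    d/dθ( z' / sqrt(169 + z'^2) ) = 0,
so z' is constant. Integrating once:
    z(θ) = a θ + b,
a helix on the cylinder (a straight line when the cylinder is unrolled). The constants a, b are determined by the endpoint conditions.
With endpoint conditions z(0) = 1 and z(2π/3) = 8: from z(0) = b we get b = 1, and a·2π/3 + 1 = 8 gives a = 21/(2π), so
    z(θ) = (21/(2π)) θ + 1.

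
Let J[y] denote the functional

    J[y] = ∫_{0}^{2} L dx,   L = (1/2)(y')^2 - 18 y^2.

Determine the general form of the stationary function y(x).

The Lagrangian is L = (1/2)(y')^2 - 18 y^2.
∂L/∂y = -36y.
∂L/∂y' = y'.
The Euler-Lagrange equation d/dx(∂L/∂y') − ∂L/∂y = 0 becomes:
    y'' + 36 y = 0
General solution: y(x) = A sin(6x) + B cos(6x), where A and B are arbitrary constants fixed by the endpoint conditions.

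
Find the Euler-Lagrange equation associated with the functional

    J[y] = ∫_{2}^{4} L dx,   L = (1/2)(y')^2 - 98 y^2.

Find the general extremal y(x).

The Lagrangian is L = (1/2)(y')^2 - 98 y^2.
∂L/∂y = -196y.
∂L/∂y' = y'.
The Euler-Lagrange equation d/dx(∂L/∂y') − ∂L/∂y = 0 becomes:
    y'' + 196 y = 0
General solution: y(x) = A sin(14x) + B cos(14x), where A and B are arbitrary constants fixed by the endpoint conditions.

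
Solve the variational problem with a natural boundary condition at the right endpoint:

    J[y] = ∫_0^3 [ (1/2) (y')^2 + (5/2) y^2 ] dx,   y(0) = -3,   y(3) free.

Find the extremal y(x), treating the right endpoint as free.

The Lagrangian L = (1/2) (y')^2 + (5/2) y^2 gives
    ∂L/∂y = 5 y,   ∂L/∂y' = y'.
Euler-Lagrange: y'' − 5 y = 0.
With k = sqrt(5), the general solution is
    y(x) = A cosh(sqrt(5) x) + B sinh(sqrt(5) x).
Fixed left endpoint y(0) = -3 ⇒ A = -3.
The right endpoint x = 3 is free, so the natural (transversality) condition is ∂L/∂y' |_{x=3} = 0, i.e. y'(3) = 0.
Compute y'(x) = A k sinh(k x) + B k cosh(k x), so
    y'(3) = A k sinh(k·3) + B k cosh(k·3) = 0
    ⇒ B = −A tanh(k·3) = 3 tanh(sqrt(5)·3).
Therefore the extremal is
    y(x) = −3 cosh(sqrt(5) x) + 3 tanh(sqrt(5)·3) sinh(sqrt(5) x).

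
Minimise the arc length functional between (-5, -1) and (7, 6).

Arc-length functional: J[y] = ∫ sqrt(1 + (y')^2) dx.
Lagrangian L = sqrt(1 + (y')^2) has no explicit y dependence, so ∂L/∂y = 0 and the Euler-Lagrange equation gives
    d/dx( y' / sqrt(1 + (y')^2) ) = 0  ⇒  y' / sqrt(1 + (y')^2) = const.
Hence y' is constant, so y(x) is affine.
Fitting the endpoints (-5, -1) and (7, 6):
    slope m = (6 − (-1)) / (7 − (-5)) = 7/12,
    intercept c = (-1) − m·(-5) = 23/12.
Extremal: y(x) = (7/12) x + 23/12.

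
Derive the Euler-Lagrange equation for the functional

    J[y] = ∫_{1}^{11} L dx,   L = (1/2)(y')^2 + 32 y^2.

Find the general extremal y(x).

The Lagrangian is L = (1/2)(y')^2 + 32 y^2.
∂L/∂y = 64y.
∂L/∂y' = y'.
The Euler-Lagrange equation d/dx(∂L/∂y') − ∂L/∂y = 0 becomes:
    y'' - 64 y = 0
General solution: y(x) = A e^(8x) + B e^(-8x), where A and B are arbitrary constants fixed by the endpoint conditions.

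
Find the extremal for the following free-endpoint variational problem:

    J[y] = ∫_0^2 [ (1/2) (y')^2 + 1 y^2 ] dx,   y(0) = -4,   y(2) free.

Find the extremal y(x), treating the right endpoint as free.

The Lagrangian L = (1/2) (y')^2 + 1 y^2 gives
    ∂L/∂y = 2 y,   ∂L/∂y' = y'.
Euler-Lagrange: y'' − 2 y = 0.
With k = sqrt(2), the general solution is
    y(x) = A cosh(sqrt(2) x) + B sinh(sqrt(2) x).
Fixed left endpoint y(0) = -4 ⇒ A = -4.
The right endpoint x = 2 is free, so the natural (transversality) condition is ∂L/∂y' |_{x=2} = 0, i.e. y'(2) = 0.
Compute y'(x) = A k sinh(k x) + B k cosh(k x), so
    y'(2) = A k sinh(k·2) + B k cosh(k·2) = 0
    ⇒ B = −A tanh(k·2) = 4 tanh(sqrt(2)·2).
Therefore the extremal is
    y(x) = −4 cosh(sqrt(2) x) + 4 tanh(sqrt(2)·2) sinh(sqrt(2) x).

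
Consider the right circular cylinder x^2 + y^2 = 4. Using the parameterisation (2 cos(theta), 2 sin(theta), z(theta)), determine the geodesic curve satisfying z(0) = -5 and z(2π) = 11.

Parameterise the cylinder of radius R = 2 as
    r(θ) = (2 cos θ, 2 sin θ, z(θ)).
The arc-length element is
    ds = sqrt(4 + (dz/dθ)^2) dθ,
so the Lagrangian is L = sqrt(4 + z'^2).
L depends on z' only, not on z or θ, so ∂L/∂z = 0 and
    ∂L/∂z' = z' / sqrt(4 + z'^2).
The Euler-Lagrange equation gives
    d/dθ( z' / sqrt(4 + z'^2) ) = 0,
so z' is constant. Integrating once:
    z(θ) = a θ + b,
a helix on the cylinder (a straight line when the cylinder is unrolled). The constants a, b are determined by the endpoint conditions.
With endpoint conditions z(0) = -5 and z(2π) = 11: from z(0) = b we get b = -5, and a·2π + -5 = 11 gives a = 8/π, so
    z(θ) = (8/π) θ − 5.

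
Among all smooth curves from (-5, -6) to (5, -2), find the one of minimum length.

Arc-length functional: J[y] = ∫ sqrt(1 + (y')^2) dx.
Lagrangian L = sqrt(1 + (y')^2) has no explicit y dependence, so ∂L/∂y = 0 and the Euler-Lagrange equation gives
    d/dx( y' / sqrt(1 + (y')^2) ) = 0  ⇒  y' / sqrt(1 + (y')^2) = const.
Hence y' is constant, so y(x) is affine.
Fitting the endpoints (-5, -6) and (5, -2):
    slope m = ((-2) − (-6)) / (5 − (-5)) = 2/5,
    intercept c = (-6) − m·(-5) = -4.
Extremal: y(x) = (2/5) x - 4.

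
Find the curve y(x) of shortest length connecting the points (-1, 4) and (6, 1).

Arc-length functional: J[y] = ∫ sqrt(1 + (y')^2) dx.
Lagrangian L = sqrt(1 + (y')^2) has no explicit y dependence, so ∂L/∂y = 0 and the Euler-Lagrange equation gives
    d/dx( y' / sqrt(1 + (y')^2) ) = 0  ⇒  y' / sqrt(1 + (y')^2) = const.
Hence y' is constant, so y(x) is affine.
Fitting the endpoints (-1, 4) and (6, 1):
    slope m = (1 − 4) / (6 − (-1)) = -3/7,
    intercept c = 4 − m·(-1) = 25/7.
Extremal: y(x) = (-3/7) x + 25/7.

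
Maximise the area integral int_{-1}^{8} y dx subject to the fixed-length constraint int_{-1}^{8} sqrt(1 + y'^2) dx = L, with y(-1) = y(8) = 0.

Set up the augmented Lagrangian using a multiplier λ for the length constraint:
    F(y, y') = y − λ sqrt(1 + y'^2).
F has no explicit x dependence, so the Beltrami identity yields a first integral
    F − y' ∂F/∂y' = C.
Compute ∂F/∂y' = −λ y' / sqrt(1 + y'^2). Then
    y − λ sqrt(1 + y'^2) + λ y'^2 / sqrt(1 + y'^2) = C
    ⇒  y − λ / sqrt(1 + y'^2) = C.
Solving for y' and integrating gives
    (x − a)^2 + (y − b)^2 = λ^2,
a circular arc of radius λ. The constants a, b are determined by the endpoint conditions y(-1) = y(8) = 0, and λ is fixed implicitly by the length constraint
    ∫_{-1}^{8} sqrt(1 + y'^2) dx = L.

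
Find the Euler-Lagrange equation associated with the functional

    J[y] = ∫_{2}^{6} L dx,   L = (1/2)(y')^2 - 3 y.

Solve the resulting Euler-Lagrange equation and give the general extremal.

The Lagrangian is L = (1/2)(y')^2 - 3 y.
∂L/∂y = -3.
∂L/∂y' = y'.
The Euler-Lagrange equation d/dx(∂L/∂y') − ∂L/∂y = 0 becomes:
    y'' + 3 = 0
General solution: y(x) = -(3/2) x^2 + A x + B, where A and B are arbitrary constants fixed by the endpoint conditions.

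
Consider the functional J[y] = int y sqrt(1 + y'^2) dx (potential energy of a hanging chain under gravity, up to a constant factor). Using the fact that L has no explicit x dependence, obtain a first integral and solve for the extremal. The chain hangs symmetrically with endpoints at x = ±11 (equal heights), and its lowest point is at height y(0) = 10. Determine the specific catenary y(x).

The Lagrangian L(y, y') = y sqrt(1 + y'^2) has no explicit x dependence, so the Beltrami identity applies:
    L − y' ∂L/∂y' = C.
Compute ∂L/∂y' = y · y' / sqrt(1 + y'^2). Then
    L − y' ∂L/∂y'
    = y sqrt(1 + y'^2) − y · y'^2 / sqrt(1 + y'^2)
    = y (1 + y'^2 − y'^2) / sqrt(1 + y'^2)
    = y / sqrt(1 + y'^2) = C.
Squaring gives y^2 = C^2 (1 + y'^2), i.e.
    y'^2 = y^2 / C^2 − 1.
Separating variables,
    dy / sqrt(y^2 − C^2) = dx / C,
and integrating gives arccosh(y / C) = (x − a)/C, so
    y(x) = C cosh((x − a)/C),
the catenary. The constants C and a are fixed by the two endpoint conditions (and, for the hanging-chain problem, the length constraint selects C).
Now fit the given data. The endpoints x = ±11 are symmetric at equal height, so the catenary is even about its minimum: a = 0 and y(x) = C cosh(x/C). The lowest point is y(0) = C cosh(0) = C, and we are told y(0) = 10, so C = 10. Therefore
    y(x) = 10 cosh(x/10),
and at the endpoints
    y(±11) = 10 cosh(11/10).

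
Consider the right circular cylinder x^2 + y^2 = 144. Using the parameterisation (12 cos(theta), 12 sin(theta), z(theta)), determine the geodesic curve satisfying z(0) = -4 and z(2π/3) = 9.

Parameterise the cylinder of radius R = 12 as
    r(θ) = (12 cos θ, 12 sin θ, z(θ)).
The arc-length element is
    ds = sqrt(144 + (dz/dθ)^2) dθ,
so the Lagrangian is L = sqrt(144 + z'^2).
L depends on z' only, not on z or θ, so ∂L/∂z = 0 and
    ∂L/∂z' = z' / sqrt(144 + z'^2).
The Euler-Lagrange equation gives
    d/dθ( z' / sqrt(144 + z'^2) ) = 0,
so z' is constant. Integrating once:
    z(θ) = a θ + b,
a helix on the cylinder (a straight line when the cylinder is unrolled). The constants a, b are determined by the endpoint conditions.
With endpoint conditions z(0) = -4 and z(2π/3) = 9: from z(0) = b we get b = -4, and a·2π/3 + -4 = 9 gives a = 39/(2π), so
    z(θ) = (39/(2π)) θ − 4.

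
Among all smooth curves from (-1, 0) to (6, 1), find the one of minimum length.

Arc-length functional: J[y] = ∫ sqrt(1 + (y')^2) dx.
Lagrangian L = sqrt(1 + (y')^2) has no explicit y dependence, so ∂L/∂y = 0 and the Euler-Lagrange equation gives
    d/dx( y' / sqrt(1 + (y')^2) ) = 0  ⇒  y' / sqrt(1 + (y')^2) = const.
Hence y' is constant, so y(x) is affine.
Fitting the endpoints (-1, 0) and (6, 1):
    slope m = (1 − 0) / (6 − (-1)) = 1/7,
    intercept c = 0 − m·(-1) = 1/7.
Extremal: y(x) = (1/7) x + 1/7.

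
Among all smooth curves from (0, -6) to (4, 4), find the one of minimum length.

Arc-length functional: J[y] = ∫ sqrt(1 + (y')^2) dx.
Lagrangian L = sqrt(1 + (y')^2) has no explicit y dependence, so ∂L/∂y = 0 and the Euler-Lagrange equation gives
    d/dx( y' / sqrt(1 + (y')^2) ) = 0  ⇒  y' / sqrt(1 + (y')^2) = const.
Hence y' is constant, so y(x) is affine.
Fitting the endpoints (0, -6) and (4, 4):
    slope m = (4 − (-6)) / (4 − 0) = 5/2,
    intercept c = (-6) − m·0 = -6.
Extremal: y(x) = (5/2) x - 6.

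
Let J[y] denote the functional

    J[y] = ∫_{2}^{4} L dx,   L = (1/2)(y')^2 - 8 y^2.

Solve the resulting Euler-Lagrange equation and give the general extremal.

The Lagrangian is L = (1/2)(y')^2 - 8 y^2.
∂L/∂y = -16y.
∂L/∂y' = y'.
The Euler-Lagrange equation d/dx(∂L/∂y') − ∂L/∂y = 0 becomes:
    y'' + 16 y = 0
General solution: y(x) = A sin(4x) + B cos(4x), where A and B are arbitrary constants fixed by the endpoint conditions.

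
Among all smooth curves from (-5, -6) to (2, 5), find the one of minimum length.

Arc-length functional: J[y] = ∫ sqrt(1 + (y')^2) dx.
Lagrangian L = sqrt(1 + (y')^2) has no explicit y dependence, so ∂L/∂y = 0 and the Euler-Lagrange equation gives
    d/dx( y' / sqrt(1 + (y')^2) ) = 0  ⇒  y' / sqrt(1 + (y')^2) = const.
Hence y' is constant, so y(x) is affine.
Fitting the endpoints (-5, -6) and (2, 5):
    slope m = (5 − (-6)) / (2 − (-5)) = 11/7,
    intercept c = (-6) − m·(-5) = 13/7.
Extremal: y(x) = (11/7) x + 13/7.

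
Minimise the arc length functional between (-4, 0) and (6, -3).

Arc-length functional: J[y] = ∫ sqrt(1 + (y')^2) dx.
Lagrangian L = sqrt(1 + (y')^2) has no explicit y dependence, so ∂L/∂y = 0 and the Euler-Lagrange equation gives
    d/dx( y' / sqrt(1 + (y')^2) ) = 0  ⇒  y' / sqrt(1 + (y')^2) = const.
Hence y' is constant, so y(x) is affine.
Fitting the endpoints (-4, 0) and (6, -3):
    slope m = ((-3) − 0) / (6 − (-4)) = -3/10,
    intercept c = 0 − m·(-4) = -6/5.
Extremal: y(x) = (-3/10) x - 6/5.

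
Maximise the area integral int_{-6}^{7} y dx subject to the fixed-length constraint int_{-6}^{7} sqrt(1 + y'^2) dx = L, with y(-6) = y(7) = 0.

Set up the augmented Lagrangian using a multiplier λ for the length constraint:
    F(y, y') = y − λ sqrt(1 + y'^2).
F has no explicit x dependence, so the Beltrami identity yields a first integral
    F − y' ∂F/∂y' = C.
Compute ∂F/∂y' = −λ y' / sqrt(1 + y'^2). Then
    y − λ sqrt(1 + y'^2) + λ y'^2 / sqrt(1 + y'^2) = C
    ⇒  y − λ / sqrt(1 + y'^2) = C.
Solving for y' and integrating gives
    (x − a)^2 + (y − b)^2 = λ^2,
a circular arc of radius λ. The constants a, b are determined by the endpoint conditions y(-6) = y(7) = 0, and λ is fixed implicitly by the length constraint
    ∫_{-6}^{7} sqrt(1 + y'^2) dx = L.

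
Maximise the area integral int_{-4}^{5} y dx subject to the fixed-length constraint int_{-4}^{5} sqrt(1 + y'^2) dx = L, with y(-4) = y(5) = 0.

Set up the augmented Lagrangian using a multiplier λ for the length constraint:
    F(y, y') = y − λ sqrt(1 + y'^2).
F has no explicit x dependence, so the Beltrami identity yields a first integral
    F − y' ∂F/∂y' = C.
Compute ∂F/∂y' = −λ y' / sqrt(1 + y'^2). Then
    y − λ sqrt(1 + y'^2) + λ y'^2 / sqrt(1 + y'^2) = C
    ⇒  y − λ / sqrt(1 + y'^2) = C.
Solving for y' and integrating gives
    (x − a)^2 + (y − b)^2 = λ^2,
a circular arc of radius λ. The constants a, b are determined by the endpoint conditions y(-4) = y(5) = 0, and λ is fixed implicitly by the length constraint
    ∫_{-4}^{5} sqrt(1 + y'^2) dx = L.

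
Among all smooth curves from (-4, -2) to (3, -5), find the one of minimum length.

Arc-length functional: J[y] = ∫ sqrt(1 + (y')^2) dx.
Lagrangian L = sqrt(1 + (y')^2) has no explicit y dependence, so ∂L/∂y = 0 and the Euler-Lagrange equation gives
    d/dx( y' / sqrt(1 + (y')^2) ) = 0  ⇒  y' / sqrt(1 + (y')^2) = const.
Hence y' is constant, so y(x) is affine.
Fitting the endpoints (-4, -2) and (3, -5):
    slope m = ((-5) − (-2)) / (3 − (-4)) = -3/7,
    intercept c = (-2) − m·(-4) = -26/7.
Extremal: y(x) = (-3/7) x - 26/7.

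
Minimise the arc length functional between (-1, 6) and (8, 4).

Arc-length functional: J[y] = ∫ sqrt(1 + (y')^2) dx.
Lagrangian L = sqrt(1 + (y')^2) has no explicit y dependence, so ∂L/∂y = 0 and the Euler-Lagrange equation gives
    d/dx( y' / sqrt(1 + (y')^2) ) = 0  ⇒  y' / sqrt(1 + (y')^2) = const.
Hence y' is constant, so y(x) is affine.
Fitting the endpoints (-1, 6) and (8, 4):
    slope m = (4 − 6) / (8 − (-1)) = -2/9,
    intercept c = 6 − m·(-1) = 52/9.
Extremal: y(x) = (-2/9) x + 52/9.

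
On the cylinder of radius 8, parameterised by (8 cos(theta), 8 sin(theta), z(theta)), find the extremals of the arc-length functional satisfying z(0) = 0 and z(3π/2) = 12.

Parameterise the cylinder of radius R = 8 as
    r(θ) = (8 cos θ, 8 sin θ, z(θ)).
The arc-length element is
    ds = sqrt(64 + (dz/dθ)^2) dθ,
so the Lagrangian is L = sqrt(64 + z'^2).
L depends on z' only, not on z or θ, so ∂L/∂z = 0 and
    ∂L/∂z' = z' / sqrt(64 + z'^2).
The Euler-Lagrange equation gives
    d/dθ( z' / sqrt(64 + z'^2) ) = 0,
so z' is constant. Integrating once:
    z(θ) = a θ + b,
a helix on the cylinder (a straight line when the cylinder is unrolled). The constants a, b are determined by the endpoint conditions.
With endpoint conditions z(0) = 0 and z(3π/2) = 12: from z(0) = b we get b = 0, and a·3π/2 + 0 = 12 gives a = 8/π, so
    z(θ) = (8/π) θ.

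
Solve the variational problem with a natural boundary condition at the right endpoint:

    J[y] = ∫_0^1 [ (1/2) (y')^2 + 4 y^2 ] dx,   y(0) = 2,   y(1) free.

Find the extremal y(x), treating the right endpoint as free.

The Lagrangian L = (1/2) (y')^2 + 4 y^2 gives
    ∂L/∂y = 8 y,   ∂L/∂y' = y'.
Euler-Lagrange: y'' − 8 y = 0.
With k = sqrt(8), the general solution is
    y(x) = A cosh(sqrt(8) x) + B sinh(sqrt(8) x).
Fixed left endpoint y(0) = 2 ⇒ A = 2.
The right endpoint x = 1 is free, so the natural (transversality) condition is ∂L/∂y' |_{x=1} = 0, i.e. y'(1) = 0.
Compute y'(x) = A k sinh(k x) + B k cosh(k x), so
    y'(1) = A k sinh(k·1) + B k cosh(k·1) = 0
    ⇒ B = −A tanh(k·1) = − 2 tanh(sqrt(8)·1).
Therefore the extremal is
    y(x) = 2 cosh(sqrt(8) x) − 2 tanh(sqrt(8)·1) sinh(sqrt(8) x).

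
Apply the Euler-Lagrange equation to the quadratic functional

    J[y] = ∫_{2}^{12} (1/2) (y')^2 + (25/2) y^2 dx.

The Lagrangian is L = (1/2) (y')^2 + (25/2) y^2.
Compute ∂L/∂y = 25y, ∂L/∂y' = y'.
The Euler-Lagrange equation d/dx(∂L/∂y') − ∂L/∂y = 0 reduces to
    y'' − 25 y = 0.
Its general solution is
    y(x) = A e^(5x) + B e^(−5x),
with A, B fixed by the endpoint conditions.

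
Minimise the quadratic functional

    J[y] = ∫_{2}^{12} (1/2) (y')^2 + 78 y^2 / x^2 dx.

The Lagrangian is L = (1/2) (y')^2 + 78 y^2 / x^2.
Compute ∂L/∂y = 156y/x^2, ∂L/∂y' = y'.
The Euler-Lagrange equation d/dx(∂L/∂y') − ∂L/∂y = 0 reduces to
    y'' − 156/x^2 · y = 0  (x > 0).
Its general solution is
    y(x) = A x^13 + B x^(-12),
with A, B fixed by the endpoint conditions.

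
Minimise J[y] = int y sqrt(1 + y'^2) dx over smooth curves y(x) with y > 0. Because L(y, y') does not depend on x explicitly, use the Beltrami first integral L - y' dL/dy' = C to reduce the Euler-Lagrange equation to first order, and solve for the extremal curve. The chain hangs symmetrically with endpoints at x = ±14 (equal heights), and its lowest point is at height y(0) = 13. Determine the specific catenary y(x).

The Lagrangian L(y, y') = y sqrt(1 + y'^2) has no explicit x dependence, so the Beltrami identity applies:
    L − y' ∂L/∂y' = C.
Compute ∂L/∂y' = y · y' / sqrt(1 + y'^2). Then
    L − y' ∂L/∂y'
    = y sqrt(1 + y'^2) − y · y'^2 / sqrt(1 + y'^2)
    = y (1 + y'^2 − y'^2) / sqrt(1 + y'^2)
    = y / sqrt(1 + y'^2) = C.
Squaring gives y^2 = C^2 (1 + y'^2), i.e.
    y'^2 = y^2 / C^2 − 1.
Separating variables,
    dy / sqrt(y^2 − C^2) = dx / C,
and integrating gives arccosh(y / C) = (x − a)/C, so
    y(x) = C cosh((x − a)/C),
the catenary. The constants C and a are fixed by the two endpoint conditions (and, for the hanging-chain problem, the length constraint selects C).
Now fit the given data. The endpoints x = ±14 are symmetric at equal height, so the catenary is even about its minimum: a = 0 and y(x) = C cosh(x/C). The lowest point is y(0) = C cosh(0) = C, and we are told y(0) = 13, so C = 13. Therefore
    y(x) = 13 cosh(x/13),
and at the endpoints
    y(±14) = 13 cosh(14/13).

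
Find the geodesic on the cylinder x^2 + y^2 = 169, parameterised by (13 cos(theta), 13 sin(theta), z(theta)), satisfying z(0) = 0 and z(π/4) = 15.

Parameterise the cylinder of radius R = 13 as
    r(θ) = (13 cos θ, 13 sin θ, z(θ)).
The arc-length element is
    ds = sqrt(169 + (dz/dθ)^2) dθ,
so the Lagrangian is L = sqrt(169 + z'^2).
L depends on z' only, not on z or θ, so ∂L/∂z = 0 and
    ∂L/∂z' = z' / sqrt(169 + z'^2).
The Euler-Lagrange equation gives
    d/dθ( z' / sqrt(169 + z'^2) ) = 0,
so z' is constant. Integrating once:
    z(θ) = a θ + b,
a helix on the cylinder (a straight line when the cylinder is unrolled). The constants a, b are determined by the endpoint conditions.
With endpoint conditions z(0) = 0 and z(π/4) = 15: from z(0) = b we get b = 0, and a·π/4 + 0 = 15 gives a = 60/π, so
    z(θ) = (60/π) θ.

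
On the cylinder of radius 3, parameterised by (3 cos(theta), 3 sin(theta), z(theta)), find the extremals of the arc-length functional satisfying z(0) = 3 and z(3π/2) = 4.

Parameterise the cylinder of radius R = 3 as
    r(θ) = (3 cos θ, 3 sin θ, z(θ)).
The arc-length element is
    ds = sqrt(9 + (dz/dθ)^2) dθ,
so the Lagrangian is L = sqrt(9 + z'^2).
L depends on z' only, not on z or θ, so ∂L/∂z = 0 and
    ∂L/∂z' = z' / sqrt(9 + z'^2).
The Euler-Lagrange equation gives
    d/dθ( z' / sqrt(9 + z'^2) ) = 0,
so z' is constant. Integrating once:
    z(θ) = a θ + b,
a helix on the cylinder (a straight line when the cylinder is unrolled). The constants a, b are determined by the endpoint conditions.
With endpoint conditions z(0) = 3 and z(3π/2) = 4: from z(0) = b we get b = 3, and a·3π/2 + 3 = 4 gives a = 2/(3π), so
    z(θ) = (2/(3π)) θ + 3.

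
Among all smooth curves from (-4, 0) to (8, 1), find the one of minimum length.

Arc-length functional: J[y] = ∫ sqrt(1 + (y')^2) dx.
Lagrangian L = sqrt(1 + (y')^2) has no explicit y dependence, so ∂L/∂y = 0 and the Euler-Lagrange equation gives
    d/dx( y' / sqrt(1 + (y')^2) ) = 0  ⇒  y' / sqrt(1 + (y')^2) = const.
Hence y' is constant, so y(x) is affine.
Fitting the endpoints (-4, 0) and (8, 1):
    slope m = (1 − 0) / (8 − (-4)) = 1/12,
    intercept c = 0 − m·(-4) = 1/3.
Extremal: y(x) = (1/12) x + 1/3.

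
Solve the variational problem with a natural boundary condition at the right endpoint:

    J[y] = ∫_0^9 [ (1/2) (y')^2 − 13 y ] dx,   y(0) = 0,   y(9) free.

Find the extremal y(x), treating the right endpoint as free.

The Lagrangian L = (1/2) (y')^2 − 13 y gives
    ∂L/∂y = −13,   ∂L/∂y' = y'.
Euler-Lagrange: d/dx(y') − (−13) = 0, i.e. y'' + 13 = 0, so
    y(x) = −(13/2) x^2 + C1 x + C2.
Fixed left endpoint y(0) = 0 ⇒ C2 = 0.
The right endpoint x = 9 is free, so the natural (transversality) condition is ∂L/∂y' |_{x=9} = 0, i.e. y'(9) = 0.
Compute y'(x) = −13 x + C1, so y'(9) = −117 + C1 = 0 ⇒ C1 = 117.
Therefore the extremal is
    y(x) = −(13/2) x^2 + 117 x.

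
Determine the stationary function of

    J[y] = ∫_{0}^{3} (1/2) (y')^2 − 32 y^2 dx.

The Lagrangian is L = (1/2) (y')^2 − 32 y^2.
Compute ∂L/∂y = -64y, ∂L/∂y' = y'.
The Euler-Lagrange equation d/dx(∂L/∂y') − ∂L/∂y = 0 reduces to
    y'' + 64 y = 0.
Its general solution is
    y(x) = A sin(8x) + B cos(8x),
with A, B fixed by the endpoint conditions.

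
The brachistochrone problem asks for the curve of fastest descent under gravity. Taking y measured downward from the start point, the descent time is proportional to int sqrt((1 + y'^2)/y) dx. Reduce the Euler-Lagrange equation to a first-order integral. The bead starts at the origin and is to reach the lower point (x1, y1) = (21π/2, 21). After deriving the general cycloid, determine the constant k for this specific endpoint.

The Lagrangian L = sqrt((1 + y'^2) / y) has no explicit x dependence, so the Beltrami identity applies:
    L − y' ∂L/∂y' = C.
Compute ∂L/∂y' = y' / sqrt(y (1 + y'^2)).
Substitute:
    sqrt((1 + y'^2)/y) − y'·y' / sqrt(y (1 + y'^2))
    = (1 + y'^2) / sqrt(y (1 + y'^2)) − y'^2 / sqrt(y (1 + y'^2))
    = 1 / sqrt(y (1 + y'^2)) = C.
Squaring and rearranging gives the first integral
    y (1 + y'^2) = 1/C^2 =: k   (constant).
Solving this first-order ODE by the substitution
    y = (k/2)(1 − cos θ)
yields the cycloid parameterisation
    x(θ) = (k/2)(θ − sin θ),   y(θ) = (k/2)(1 − cos θ).
The constant k is fixed by the endpoint condition.
Now fit the given lower endpoint (x1, y1) = (21π/2, 21). At the bottom of the first arch (θ = π), the parametric equations give
    y(π) = (k/2)(1 − cos π) = k,
    x(π) = (k/2)(π − sin π) = kπ/2.
Matching y(π) = 21 gives k = 21, consistent with x(π) = 21π/2. Therefore the specific cycloid is
    x(θ) = (21/2)(θ − sin θ),   y(θ) = (21/2)(1 − cos θ).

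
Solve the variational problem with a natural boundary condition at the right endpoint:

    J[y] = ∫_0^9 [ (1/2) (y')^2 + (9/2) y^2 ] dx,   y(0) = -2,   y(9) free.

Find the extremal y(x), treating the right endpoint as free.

The Lagrangian L = (1/2) (y')^2 + (9/2) y^2 gives
    ∂L/∂y = 9 y,   ∂L/∂y' = y'.
Euler-Lagrange: y'' − 9 y = 0.
With k = 3, the general solution is
    y(x) = A cosh(3 x) + B sinh(3 x).
Fixed left endpoint y(0) = -2 ⇒ A = -2.
The right endpoint x = 9 is free, so the natural (transversality) condition is ∂L/∂y' |_{x=9} = 0, i.e. y'(9) = 0.
Compute y'(x) = A k sinh(k x) + B k cosh(k x), so
    y'(9) = A k sinh(k·9) + B k cosh(k·9) = 0
    ⇒ B = −A tanh(k·9) = 2 tanh(3·9).
Therefore the extremal is
    y(x) = −2 cosh(3 x) + 2 tanh(3·9) sinh(3 x).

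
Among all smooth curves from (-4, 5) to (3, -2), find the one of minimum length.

Arc-length functional: J[y] = ∫ sqrt(1 + (y')^2) dx.
Lagrangian L = sqrt(1 + (y')^2) has no explicit y dependence, so ∂L/∂y = 0 and the Euler-Lagrange equation gives
    d/dx( y' / sqrt(1 + (y')^2) ) = 0  ⇒  y' / sqrt(1 + (y')^2) = const.
Hence y' is constant, so y(x) is affine.
Fitting the endpoints (-4, 5) and (3, -2):
    slope m = ((-2) − 5) / (3 − (-4)) = -1,
    intercept c = 5 − m·(-4) = 1.
Extremal: y(x) = -x + 1.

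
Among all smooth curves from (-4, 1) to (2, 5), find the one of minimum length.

Arc-length functional: J[y] = ∫ sqrt(1 + (y')^2) dx.
Lagrangian L = sqrt(1 + (y')^2) has no explicit y dependence, so ∂L/∂y = 0 and the Euler-Lagrange equation gives
    d/dx( y' / sqrt(1 + (y')^2) ) = 0  ⇒  y' / sqrt(1 + (y')^2) = const.
Hence y' is constant, so y(x) is affine.
Fitting the endpoints (-4, 1) and (2, 5):
    slope m = (5 − 1) / (2 − (-4)) = 2/3,
    intercept c = 1 − m·(-4) = 11/3.
Extremal: y(x) = (2/3) x + 11/3.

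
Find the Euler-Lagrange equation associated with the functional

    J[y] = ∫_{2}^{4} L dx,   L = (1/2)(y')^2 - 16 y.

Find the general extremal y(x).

The Lagrangian is L = (1/2)(y')^2 - 16 y.
∂L/∂y = -16.
∂L/∂y' = y'.
The Euler-Lagrange equation d/dx(∂L/∂y') − ∂L/∂y = 0 becomes:
    y'' + 16 = 0
General solution: y(x) = -8 x^2 + A x + B, where A and B are arbitrary constants fixed by the endpoint conditions.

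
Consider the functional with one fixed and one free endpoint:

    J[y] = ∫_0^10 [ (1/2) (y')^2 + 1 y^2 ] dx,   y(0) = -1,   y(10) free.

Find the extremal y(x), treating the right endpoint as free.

The Lagrangian L = (1/2) (y')^2 + 1 y^2 gives
    ∂L/∂y = 2 y,   ∂L/∂y' = y'.
Euler-Lagrange: y'' − 2 y = 0.
With k = sqrt(2), the general solution is
    y(x) = A cosh(sqrt(2) x) + B sinh(sqrt(2) x).
Fixed left endpoint y(0) = -1 ⇒ A = -1.
The right endpoint x = 10 is free, so the natural (transversality) condition is ∂L/∂y' |_{x=10} = 0, i.e. y'(10) = 0.
Compute y'(x) = A k sinh(k x) + B k cosh(k x), so
    y'(10) = A k sinh(k·10) + B k cosh(k·10) = 0
    ⇒ B = −A tanh(k·10) = tanh(sqrt(2)·10).
Therefore the extremal is
    y(x) = −cosh(sqrt(2) x) + tanh(sqrt(2)·10) sinh(sqrt(2) x).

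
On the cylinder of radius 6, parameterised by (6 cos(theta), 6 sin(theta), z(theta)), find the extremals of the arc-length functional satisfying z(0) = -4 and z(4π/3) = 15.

Parameterise the cylinder of radius R = 6 as
    r(θ) = (6 cos θ, 6 sin θ, z(θ)).
The arc-length element is
    ds = sqrt(36 + (dz/dθ)^2) dθ,
so the Lagrangian is L = sqrt(36 + z'^2).
L depends on z' only, not on z or θ, so ∂L/∂z = 0 and
    ∂L/∂z' = z' / sqrt(36 + z'^2).
The Euler-Lagrange equation gives
    d/dθ( z' / sqrt(36 + z'^2) ) = 0,
so z' is constant. Integrating once:
    z(θ) = a θ + b,
a helix on the cylinder (a straight line when the cylinder is unrolled). The constants a, b are determined by the endpoint conditions.
With endpoint conditions z(0) = -4 and z(4π/3) = 15: from z(0) = b we get b = -4, and a·4π/3 + -4 = 15 gives a = 57/(4π), so
    z(θ) = (57/(4π)) θ − 4.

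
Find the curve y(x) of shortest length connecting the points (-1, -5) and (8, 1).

Arc-length functional: J[y] = ∫ sqrt(1 + (y')^2) dx.
Lagrangian L = sqrt(1 + (y')^2) has no explicit y dependence, so ∂L/∂y = 0 and the Euler-Lagrange equation gives
    d/dx( y' / sqrt(1 + (y')^2) ) = 0  ⇒  y' / sqrt(1 + (y')^2) = const.
Hence y' is constant, so y(x) is affine.
Fitting the endpoints (-1, -5) and (8, 1):
    slope m = (1 − (-5)) / (8 − (-1)) = 2/3,
    intercept c = (-5) − m·(-1) = -13/3.
Extremal: y(x) = (2/3) x - 13/3.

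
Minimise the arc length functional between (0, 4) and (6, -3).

Arc-length functional: J[y] = ∫ sqrt(1 + (y')^2) dx.
Lagrangian L = sqrt(1 + (y')^2) has no explicit y dependence, so ∂L/∂y = 0 and the Euler-Lagrange equation gives
    d/dx( y' / sqrt(1 + (y')^2) ) = 0  ⇒  y' / sqrt(1 + (y')^2) = const.
Hence y' is constant, so y(x) is affine.
Fitting the endpoints (0, 4) and (6, -3):
    slope m = ((-3) − 4) / (6 − 0) = -7/6,
    intercept c = 4 − m·0 = 4.
Extremal: y(x) = (-7/6) x + 4.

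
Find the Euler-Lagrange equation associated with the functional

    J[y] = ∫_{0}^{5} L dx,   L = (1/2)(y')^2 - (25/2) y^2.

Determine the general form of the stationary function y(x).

The Lagrangian is L = (1/2)(y')^2 - (25/2) y^2.
∂L/∂y = -25y.
∂L/∂y' = y'.
The Euler-Lagrange equation d/dx(∂L/∂y') − ∂L/∂y = 0 becomes:
    y'' + 25 y = 0
General solution: y(x) = A sin(5x) + B cos(5x), where A and B are arbitrary constants fixed by the endpoint conditions.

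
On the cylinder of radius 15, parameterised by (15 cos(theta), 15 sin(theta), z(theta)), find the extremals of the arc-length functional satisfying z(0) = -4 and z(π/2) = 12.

Parameterise the cylinder of radius R = 15 as
    r(θ) = (15 cos θ, 15 sin θ, z(θ)).
The arc-length element is
    ds = sqrt(225 + (dz/dθ)^2) dθ,
so the Lagrangian is L = sqrt(225 + z'^2).
L depends on z' only, not on z or θ, so ∂L/∂z = 0 and
    ∂L/∂z' = z' / sqrt(225 + z'^2).
The Euler-Lagrange equation gives
    d/dθ( z' / sqrt(225 + z'^2) ) = 0,
so z' is constant. Integrating once:
    z(θ) = a θ + b,
a helix on the cylinder (a straight line when the cylinder is unrolled). The constants a, b are determined by the endpoint conditions.
With endpoint conditions z(0) = -4 and z(π/2) = 12: from z(0) = b we get b = -4, and a·π/2 + -4 = 12 gives a = 32/π, so
    z(θ) = (32/π) θ − 4.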